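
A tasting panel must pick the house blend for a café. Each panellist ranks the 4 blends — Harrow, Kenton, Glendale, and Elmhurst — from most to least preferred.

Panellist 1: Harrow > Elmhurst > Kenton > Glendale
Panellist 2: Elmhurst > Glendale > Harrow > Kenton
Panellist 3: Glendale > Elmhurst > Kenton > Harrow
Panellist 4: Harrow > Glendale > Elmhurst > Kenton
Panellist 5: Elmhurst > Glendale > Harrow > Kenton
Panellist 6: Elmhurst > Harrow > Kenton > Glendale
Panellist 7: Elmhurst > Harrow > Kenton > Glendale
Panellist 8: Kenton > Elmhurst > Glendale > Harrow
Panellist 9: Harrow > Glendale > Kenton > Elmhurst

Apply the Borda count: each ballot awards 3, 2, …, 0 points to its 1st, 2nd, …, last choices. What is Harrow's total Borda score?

Borda scores:
  Harrow: 3 + 1 + 0 + 3 + 1 + 2 + 2 + 0 + 3 = 15
  Kenton: 1 + 0 + 1 + 0 + 0 + 1 + 1 + 3 + 1 = 8
  Glendale: 0 + 2 + 3 + 2 + 2 + 0 + 0 + 1 + 2 = 12
  Elmhurst: 2 + 3 + 2 + 1 + 3 + 3 + 3 + 2 + 0 = 19

15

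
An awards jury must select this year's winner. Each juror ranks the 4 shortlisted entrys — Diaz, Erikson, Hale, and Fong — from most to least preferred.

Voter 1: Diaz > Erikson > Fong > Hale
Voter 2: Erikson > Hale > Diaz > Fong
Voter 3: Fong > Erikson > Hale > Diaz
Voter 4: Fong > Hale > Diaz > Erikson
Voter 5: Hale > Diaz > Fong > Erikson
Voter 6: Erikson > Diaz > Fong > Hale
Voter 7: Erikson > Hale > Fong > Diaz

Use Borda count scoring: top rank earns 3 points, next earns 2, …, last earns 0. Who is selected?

Erikson

Borda scores:
  Diaz: 3 + 1 + 0 + 1 + 2 + 2 + 0 = 9
  Erikson: 2 + 3 + 2 + 0 + 0 + 3 + 3 = 13
  Hale: 0 + 2 + 1 + 2 + 3 + 0 + 2 = 10
  Fong: 1 + 0 + 3 + 3 + 1 + 1 + 1 = 10
Erikson has the highest total.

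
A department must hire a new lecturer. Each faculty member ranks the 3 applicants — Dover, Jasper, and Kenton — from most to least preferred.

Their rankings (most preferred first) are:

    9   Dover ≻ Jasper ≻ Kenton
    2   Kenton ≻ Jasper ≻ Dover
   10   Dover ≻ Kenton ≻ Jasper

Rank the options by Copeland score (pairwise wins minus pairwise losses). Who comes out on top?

Pairwise results:
  Dover vs Jasper: Dover wins 19–2.
  Dover vs Kenton: Dover wins 19–2.
  Jasper vs Kenton: Kenton wins 12–9.
Copeland scores (wins − losses):
  Dover: 2 − 0 = 2
  Jasper: 0 − 2 = -2
  Kenton: 1 − 1 = 0
Dover has the best Copeland score.

Dover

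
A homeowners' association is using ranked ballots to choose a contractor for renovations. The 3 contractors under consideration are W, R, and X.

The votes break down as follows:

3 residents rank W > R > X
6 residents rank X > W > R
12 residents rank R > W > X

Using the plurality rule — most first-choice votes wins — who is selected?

First-place vote totals:
  W: 3
  R: 12
  X: 6
R has the most first-place votes.

R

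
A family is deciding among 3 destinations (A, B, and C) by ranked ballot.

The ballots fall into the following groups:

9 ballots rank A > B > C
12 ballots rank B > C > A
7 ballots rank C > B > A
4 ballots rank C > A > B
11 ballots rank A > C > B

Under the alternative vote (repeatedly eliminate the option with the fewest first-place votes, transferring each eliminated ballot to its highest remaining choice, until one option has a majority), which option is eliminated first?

C

Round 1: A 20, B 12, C 11. C has the fewest and is eliminated.
Round 2: A 24, B 19. A has a majority.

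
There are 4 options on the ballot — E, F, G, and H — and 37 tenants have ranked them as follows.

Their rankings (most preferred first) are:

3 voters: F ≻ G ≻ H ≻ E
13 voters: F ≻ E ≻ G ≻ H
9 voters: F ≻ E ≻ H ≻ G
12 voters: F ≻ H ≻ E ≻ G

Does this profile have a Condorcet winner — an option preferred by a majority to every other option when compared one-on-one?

Head-to-head results (37 voters total):
E vs F: F wins 37–0.
E vs G: E wins 34–3.
E vs H: E wins 22–15.
F vs G: F wins 37–0.
F vs H: F wins 37–0.
G vs H: H wins 21–16.
F beats each rival — E (37–0), G (37–0), H (37–0) — so F is the Condorcet winner.

Yes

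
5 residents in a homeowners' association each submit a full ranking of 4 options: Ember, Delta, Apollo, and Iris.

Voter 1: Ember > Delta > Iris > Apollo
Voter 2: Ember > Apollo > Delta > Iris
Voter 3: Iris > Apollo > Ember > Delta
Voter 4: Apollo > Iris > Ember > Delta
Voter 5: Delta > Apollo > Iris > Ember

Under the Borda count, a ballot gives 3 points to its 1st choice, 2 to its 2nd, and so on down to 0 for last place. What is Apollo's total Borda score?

9

Borda scores:
  Ember: 3 + 3 + 1 + 1 + 0 = 8
  Delta: 2 + 1 + 0 + 0 + 3 = 6
  Apollo: 0 + 2 + 2 + 3 + 2 = 9
  Iris: 1 + 0 + 3 + 2 + 1 = 7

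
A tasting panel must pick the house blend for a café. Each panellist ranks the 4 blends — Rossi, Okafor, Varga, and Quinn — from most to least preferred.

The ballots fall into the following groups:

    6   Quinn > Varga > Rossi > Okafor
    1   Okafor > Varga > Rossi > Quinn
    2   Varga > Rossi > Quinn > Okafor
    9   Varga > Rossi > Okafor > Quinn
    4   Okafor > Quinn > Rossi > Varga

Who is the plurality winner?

First-place vote totals:
  Rossi: 0
  Okafor: 5
  Varga: 11
  Quinn: 6
Varga has the most first-place votes.

Varga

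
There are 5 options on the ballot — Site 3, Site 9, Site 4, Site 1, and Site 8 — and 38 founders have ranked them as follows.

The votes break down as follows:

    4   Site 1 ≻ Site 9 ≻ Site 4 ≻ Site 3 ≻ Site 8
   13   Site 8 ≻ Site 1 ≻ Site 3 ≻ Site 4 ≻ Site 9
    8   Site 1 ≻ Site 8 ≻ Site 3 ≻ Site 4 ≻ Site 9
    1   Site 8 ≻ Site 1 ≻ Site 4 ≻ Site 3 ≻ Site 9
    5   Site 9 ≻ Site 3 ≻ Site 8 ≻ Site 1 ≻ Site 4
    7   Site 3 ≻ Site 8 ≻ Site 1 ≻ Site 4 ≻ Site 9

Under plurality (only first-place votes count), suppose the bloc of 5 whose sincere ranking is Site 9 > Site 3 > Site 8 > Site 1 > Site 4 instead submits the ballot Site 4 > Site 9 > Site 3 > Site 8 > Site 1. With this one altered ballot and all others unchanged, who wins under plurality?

First-place totals with the altered ballot: Site 3 7, Site 9 0, Site 4 5, Site 1 12, Site 8 14.
The winner is unchanged: still Site 8.

Site 8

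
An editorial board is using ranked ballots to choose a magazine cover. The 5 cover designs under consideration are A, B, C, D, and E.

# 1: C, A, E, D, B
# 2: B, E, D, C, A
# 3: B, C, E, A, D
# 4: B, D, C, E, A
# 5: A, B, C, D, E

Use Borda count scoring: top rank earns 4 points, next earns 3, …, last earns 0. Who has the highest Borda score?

Borda scores:
  A: 3 + 0 + 1 + 0 + 4 = 8
  B: 0 + 4 + 4 + 4 + 3 = 15
  C: 4 + 1 + 3 + 2 + 2 = 12
  D: 1 + 2 + 0 + 3 + 1 = 7
  E: 2 + 3 + 2 + 1 + 0 = 8
B has the highest total.

B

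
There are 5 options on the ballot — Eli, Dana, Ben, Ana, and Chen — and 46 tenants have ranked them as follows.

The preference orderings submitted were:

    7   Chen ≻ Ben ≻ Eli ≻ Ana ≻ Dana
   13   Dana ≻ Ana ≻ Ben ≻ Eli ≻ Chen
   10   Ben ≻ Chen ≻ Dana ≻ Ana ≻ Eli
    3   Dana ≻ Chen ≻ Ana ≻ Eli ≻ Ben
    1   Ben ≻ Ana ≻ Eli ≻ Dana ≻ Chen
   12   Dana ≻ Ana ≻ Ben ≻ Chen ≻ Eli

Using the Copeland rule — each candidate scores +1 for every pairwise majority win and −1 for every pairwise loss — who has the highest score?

Pairwise results:
  Eli vs Dana: Dana wins 38–8.
  Eli vs Ben: Ben wins 43–3.
  Eli vs Ana: Ana wins 39–7.
  Eli vs Chen: Chen wins 32–14.
  Dana vs Ben: Dana wins 28–18.
  Dana vs Ana: Dana wins 38–8.
  Dana vs Chen: Dana wins 29–17.
  Ben vs Ana: Ana wins 28–18.
  Ben vs Chen: Ben wins 36–10.
  Ana vs Chen: Ana wins 26–20.
Copeland scores (wins − losses):
  Eli: 0 − 4 = -4
  Dana: 4 − 0 = 4
  Ben: 2 − 2 = 0
  Ana: 3 − 1 = 2
  Chen: 1 − 3 = -2
Dana has the best Copeland score.

Dana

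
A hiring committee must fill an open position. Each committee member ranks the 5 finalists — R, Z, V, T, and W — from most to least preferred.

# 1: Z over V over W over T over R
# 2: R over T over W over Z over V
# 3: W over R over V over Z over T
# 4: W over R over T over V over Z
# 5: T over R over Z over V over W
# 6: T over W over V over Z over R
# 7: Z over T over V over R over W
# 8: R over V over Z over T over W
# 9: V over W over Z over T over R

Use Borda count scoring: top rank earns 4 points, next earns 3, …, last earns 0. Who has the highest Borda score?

T

Borda scores:
  R: 0 + 4 + 3 + 3 + 3 + 0 + 1 + 4 + 0 = 18
  Z: 4 + 1 + 1 + 0 + 2 + 1 + 4 + 2 + 2 = 17
  V: 3 + 0 + 2 + 1 + 1 + 2 + 2 + 3 + 4 = 18
  T: 1 + 3 + 0 + 2 + 4 + 4 + 3 + 1 + 1 = 19
  W: 2 + 2 + 4 + 4 + 0 + 3 + 0 + 0 + 3 = 18
T has the highest total.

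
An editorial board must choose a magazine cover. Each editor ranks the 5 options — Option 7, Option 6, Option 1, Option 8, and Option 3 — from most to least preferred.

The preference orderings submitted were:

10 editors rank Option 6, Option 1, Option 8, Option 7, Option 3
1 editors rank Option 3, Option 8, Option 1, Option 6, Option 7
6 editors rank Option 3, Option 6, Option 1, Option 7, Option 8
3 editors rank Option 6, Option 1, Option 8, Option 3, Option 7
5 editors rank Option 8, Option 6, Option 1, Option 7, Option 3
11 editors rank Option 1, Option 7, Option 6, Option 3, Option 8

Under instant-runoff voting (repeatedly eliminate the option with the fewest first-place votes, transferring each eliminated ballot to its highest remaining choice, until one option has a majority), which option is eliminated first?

Option 7

Round 1: Option 6 13, Option 1 11, Option 3 7, Option 8 5, Option 7 0. Option 7 has the fewest and is eliminated.
Round 2: Option 6 13, Option 1 11, Option 3 7, Option 8 5. Option 8 has the fewest and is eliminated.
Round 3: Option 6 18, Option 1 11, Option 3 7. Option 3 has the fewest and is eliminated.
Round 4: Option 6 24, Option 1 12. Option 6 has a majority.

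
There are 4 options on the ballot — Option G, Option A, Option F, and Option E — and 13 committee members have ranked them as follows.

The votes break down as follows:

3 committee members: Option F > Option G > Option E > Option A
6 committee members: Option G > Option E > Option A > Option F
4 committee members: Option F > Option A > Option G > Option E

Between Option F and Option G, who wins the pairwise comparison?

Option F

Ballots ranking Option F above Option G: 3+4 = 7.
Ballots ranking Option G above Option F: 6.
Option F wins the head-to-head, 7–6.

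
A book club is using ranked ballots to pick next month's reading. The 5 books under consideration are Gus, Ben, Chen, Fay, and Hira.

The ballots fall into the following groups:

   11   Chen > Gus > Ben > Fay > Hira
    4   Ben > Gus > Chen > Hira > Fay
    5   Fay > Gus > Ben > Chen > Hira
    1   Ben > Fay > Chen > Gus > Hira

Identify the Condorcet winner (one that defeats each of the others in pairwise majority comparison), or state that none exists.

Head-to-head results (21 voters total):
Gus vs Ben: Gus wins 16–5.
Gus vs Chen: Chen wins 12–9.
Gus vs Fay: Gus wins 15–6.
Gus vs Hira: Gus wins 21–0.
Ben vs Chen: Chen wins 11–10.
Ben vs Fay: Ben wins 16–5.
Ben vs Hira: Ben wins 21–0.
Chen vs Fay: Chen wins 15–6.
Chen vs Hira: Chen wins 21–0.
Fay vs Hira: Fay wins 17–4.
Chen beats each rival — Gus (12–9), Ben (11–10), Fay (15–6), Hira (21–0) — so Chen is the Condorcet winner.

Chen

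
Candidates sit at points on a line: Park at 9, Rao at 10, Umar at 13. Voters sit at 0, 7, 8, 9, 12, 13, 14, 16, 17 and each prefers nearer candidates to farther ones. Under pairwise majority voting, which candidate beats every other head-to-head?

With single-peaked preferences on a line, the Condorcet winner is the candidate closest to the median voter.
The median voter (position 12) is closest to Umar at 13.
Check: Umar vs Park — voters closer to Umar: 5 of 9.

Umar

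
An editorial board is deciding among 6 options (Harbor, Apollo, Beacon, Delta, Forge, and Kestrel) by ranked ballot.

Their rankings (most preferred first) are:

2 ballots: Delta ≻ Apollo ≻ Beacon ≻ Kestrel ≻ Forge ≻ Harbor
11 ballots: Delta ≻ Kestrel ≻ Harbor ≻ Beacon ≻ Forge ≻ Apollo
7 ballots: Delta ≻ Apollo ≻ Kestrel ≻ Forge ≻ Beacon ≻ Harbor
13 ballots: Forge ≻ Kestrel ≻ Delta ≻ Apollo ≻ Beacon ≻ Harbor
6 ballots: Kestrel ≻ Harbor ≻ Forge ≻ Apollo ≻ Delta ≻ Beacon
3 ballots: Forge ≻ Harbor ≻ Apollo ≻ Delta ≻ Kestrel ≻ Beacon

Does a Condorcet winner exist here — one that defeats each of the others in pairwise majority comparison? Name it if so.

None — there is no Condorcet winner

Head-to-head results (42 voters total):
Harbor vs Apollo: Apollo wins 22–20.
Harbor vs Beacon: Beacon wins 22–20.
Harbor vs Delta: Delta wins 33–9.
Harbor vs Forge: Forge wins 25–17.
Harbor vs Kestrel: Kestrel wins 39–3.
Apollo vs Beacon: Apollo wins 31–11.
Apollo vs Delta: Delta wins 33–9.
Apollo vs Forge: Forge wins 33–9.
Apollo vs Kestrel: Kestrel wins 30–12.
Beacon vs Delta: Delta wins 42–0.
Beacon vs Forge: Forge wins 29–13.
Beacon vs Kestrel: Kestrel wins 40–2.
Delta vs Forge: Forge wins 22–20.
Delta vs Kestrel: Delta wins 23–19.
Forge vs Kestrel: Kestrel wins 26–16.
No candidate beats all others: Delta beats Kestrel beats Forge beats Delta, a majority cycle.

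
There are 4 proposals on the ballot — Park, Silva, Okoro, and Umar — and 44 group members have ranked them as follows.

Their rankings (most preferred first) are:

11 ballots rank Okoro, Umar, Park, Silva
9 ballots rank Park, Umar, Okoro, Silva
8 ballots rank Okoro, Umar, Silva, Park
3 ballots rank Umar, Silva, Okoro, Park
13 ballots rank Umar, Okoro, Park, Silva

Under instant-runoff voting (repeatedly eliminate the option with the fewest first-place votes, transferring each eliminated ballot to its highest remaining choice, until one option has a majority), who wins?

Round 1: Okoro 19, Umar 16, Park 9, Silva 0. Silva has the fewest and is eliminated.
Round 2: Okoro 19, Umar 16, Park 9. Park has the fewest and is eliminated.
Round 3: Umar 25, Okoro 19. Umar has a majority.

Umar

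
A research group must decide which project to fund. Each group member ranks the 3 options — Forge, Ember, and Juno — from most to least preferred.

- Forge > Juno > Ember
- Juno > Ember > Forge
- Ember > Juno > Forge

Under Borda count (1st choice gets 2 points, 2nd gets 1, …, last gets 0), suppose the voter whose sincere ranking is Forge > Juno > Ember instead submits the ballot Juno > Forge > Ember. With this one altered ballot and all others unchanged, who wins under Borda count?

Borda totals with the altered ballot: Forge 1, Ember 3, Juno 5.
The winner is unchanged: still Juno.

Juno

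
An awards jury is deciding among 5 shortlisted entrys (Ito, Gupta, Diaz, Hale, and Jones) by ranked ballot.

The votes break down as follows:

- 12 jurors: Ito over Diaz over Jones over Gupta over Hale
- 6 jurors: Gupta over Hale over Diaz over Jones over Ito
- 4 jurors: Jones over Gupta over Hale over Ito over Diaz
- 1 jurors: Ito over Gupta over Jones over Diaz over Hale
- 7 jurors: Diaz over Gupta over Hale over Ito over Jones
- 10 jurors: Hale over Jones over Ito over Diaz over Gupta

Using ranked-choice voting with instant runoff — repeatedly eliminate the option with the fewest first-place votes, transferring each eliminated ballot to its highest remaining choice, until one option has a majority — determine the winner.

Round 1: Ito 13, Hale 10, Diaz 7, Gupta 6, Jones 4. Jones has the fewest and is eliminated.
Round 2: Ito 13, Gupta 10, Hale 10, Diaz 7. Diaz has the fewest and is eliminated.
Round 3: Gupta 17, Ito 13, Hale 10. Hale has the fewest and is eliminated.
Round 4: Ito 23, Gupta 17. Ito has a majority.

Ito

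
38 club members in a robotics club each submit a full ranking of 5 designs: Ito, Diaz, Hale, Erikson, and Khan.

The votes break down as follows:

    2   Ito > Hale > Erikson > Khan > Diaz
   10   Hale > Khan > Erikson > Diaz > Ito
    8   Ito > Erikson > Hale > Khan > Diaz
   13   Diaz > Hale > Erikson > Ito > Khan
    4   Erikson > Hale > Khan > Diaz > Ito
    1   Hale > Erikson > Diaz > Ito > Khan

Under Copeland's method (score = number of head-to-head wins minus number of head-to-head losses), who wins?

Pairwise results:
  Ito vs Diaz: Diaz wins 28–10.
  Ito vs Hale: Hale wins 28–10.
  Ito vs Erikson: Erikson wins 28–10.
  Ito vs Khan: Ito wins 24–14.
  Diaz vs Hale: Hale wins 25–13.
  Diaz vs Erikson: Erikson wins 25–13.
  Diaz vs Khan: Khan wins 24–14.
  Hale vs Erikson: Hale wins 26–12.
  Hale vs Khan: Hale wins 38–0.
  Erikson vs Khan: Erikson wins 28–10.
Copeland scores (wins − losses):
  Ito: 1 − 3 = -2
  Diaz: 1 − 3 = -2
  Hale: 4 − 0 = 4
  Erikson: 3 − 1 = 2
  Khan: 1 − 3 = -2
Hale has the best Copeland score.

Hale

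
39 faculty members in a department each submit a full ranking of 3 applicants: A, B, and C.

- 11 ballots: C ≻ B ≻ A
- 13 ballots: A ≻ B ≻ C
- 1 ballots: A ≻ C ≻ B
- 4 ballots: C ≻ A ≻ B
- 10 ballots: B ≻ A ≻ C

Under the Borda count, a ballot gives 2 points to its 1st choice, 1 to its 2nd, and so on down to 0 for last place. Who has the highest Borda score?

B

Borda scores:
  A: 11·0 + 13·2 + 2 + 4·1 + 10·1 = 42
  B: 11·1 + 13·1 + 0 + 4·0 + 10·2 = 44
  C: 11·2 + 13·0 + 1 + 4·2 + 10·0 = 31
B has the highest total.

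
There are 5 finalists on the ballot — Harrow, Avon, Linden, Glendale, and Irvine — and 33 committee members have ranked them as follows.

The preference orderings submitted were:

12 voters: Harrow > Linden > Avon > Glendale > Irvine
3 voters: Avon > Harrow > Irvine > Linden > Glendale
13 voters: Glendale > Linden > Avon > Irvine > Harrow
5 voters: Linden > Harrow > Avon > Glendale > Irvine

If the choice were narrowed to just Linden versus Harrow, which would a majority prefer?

Linden

Ballots ranking Linden above Harrow: 13+5 = 18.
Ballots ranking Harrow above Linden: 12+3 = 15.
Linden wins the head-to-head, 18–15.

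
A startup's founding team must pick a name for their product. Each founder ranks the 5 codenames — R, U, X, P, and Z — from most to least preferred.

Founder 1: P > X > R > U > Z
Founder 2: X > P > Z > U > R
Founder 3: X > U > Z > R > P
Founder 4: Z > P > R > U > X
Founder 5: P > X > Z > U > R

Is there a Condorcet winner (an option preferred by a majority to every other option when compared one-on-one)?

Head-to-head results (5 voters total):
R vs U: U wins 3–2.
R vs X: X wins 4–1.
R vs P: P wins 4–1.
R vs Z: Z wins 4–1.
U vs X: X wins 4–1.
U vs P: P wins 4–1.
U vs Z: Z wins 3–2.
X vs P: P wins 3–2.
X vs Z: X wins 4–1.
P vs Z: P wins 3–2.
P beats each rival — R (4–1), U (4–1), X (3–2), Z (3–2) — so P is the Condorcet winner.

Yes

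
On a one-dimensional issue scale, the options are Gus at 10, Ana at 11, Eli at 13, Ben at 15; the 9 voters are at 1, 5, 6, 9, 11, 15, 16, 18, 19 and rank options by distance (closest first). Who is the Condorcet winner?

With single-peaked preferences on a line, the Condorcet winner is the candidate closest to the median voter.
The median voter (position 11) is closest to Ana at 11.
Check: Ana vs Eli — voters closer to Ana: 5 of 9.

Ana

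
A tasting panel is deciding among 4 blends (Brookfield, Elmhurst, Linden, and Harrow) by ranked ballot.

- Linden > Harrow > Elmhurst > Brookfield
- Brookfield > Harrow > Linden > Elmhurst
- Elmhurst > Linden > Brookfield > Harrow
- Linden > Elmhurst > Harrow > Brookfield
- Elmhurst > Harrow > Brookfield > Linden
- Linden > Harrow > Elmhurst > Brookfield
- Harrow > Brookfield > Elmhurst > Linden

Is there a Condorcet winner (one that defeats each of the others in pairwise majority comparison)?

Head-to-head results (7 voters total):
Brookfield vs Elmhurst: Elmhurst wins 5–2.
Brookfield vs Linden: Linden wins 4–3.
Brookfield vs Harrow: Harrow wins 5–2.
Elmhurst vs Linden: Linden wins 4–3.
Elmhurst vs Harrow: Harrow wins 4–3.
Linden vs Harrow: Linden wins 4–3.
Linden beats each rival — Brookfield (4–3), Elmhurst (4–3), Harrow (4–3) — so Linden is the Condorcet winner.

Yes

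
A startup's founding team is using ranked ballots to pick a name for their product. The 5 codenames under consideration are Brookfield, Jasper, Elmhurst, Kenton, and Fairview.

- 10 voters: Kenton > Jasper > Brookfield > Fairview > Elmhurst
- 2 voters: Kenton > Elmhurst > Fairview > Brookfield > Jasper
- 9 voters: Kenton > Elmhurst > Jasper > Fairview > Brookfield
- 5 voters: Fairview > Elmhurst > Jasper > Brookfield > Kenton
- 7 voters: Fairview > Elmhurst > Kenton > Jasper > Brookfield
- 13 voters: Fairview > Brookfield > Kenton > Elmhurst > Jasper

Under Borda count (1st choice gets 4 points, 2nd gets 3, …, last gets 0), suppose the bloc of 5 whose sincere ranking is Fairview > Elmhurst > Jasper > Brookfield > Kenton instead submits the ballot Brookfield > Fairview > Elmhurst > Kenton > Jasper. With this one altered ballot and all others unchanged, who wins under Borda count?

Borda totals with the altered ballot: Brookfield 81, Jasper 55, Elmhurst 77, Kenton 129, Fairview 118.
The winner is unchanged: still Kenton.

Kenton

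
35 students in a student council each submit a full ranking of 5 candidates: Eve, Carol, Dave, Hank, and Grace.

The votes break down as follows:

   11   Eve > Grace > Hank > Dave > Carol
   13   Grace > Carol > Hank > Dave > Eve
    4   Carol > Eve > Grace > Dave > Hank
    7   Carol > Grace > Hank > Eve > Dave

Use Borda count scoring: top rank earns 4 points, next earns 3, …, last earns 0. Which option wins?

Borda scores:
  Eve: 11·4 + 13·0 + 4·3 + 7·1 = 63
  Carol: 11·0 + 13·3 + 4·4 + 7·4 = 83
  Dave: 11·1 + 13·1 + 4·1 + 7·0 = 28
  Hank: 11·2 + 13·2 + 4·0 + 7·2 = 62
  Grace: 11·3 + 13·4 + 4·2 + 7·3 = 114
Grace has the highest total.

Grace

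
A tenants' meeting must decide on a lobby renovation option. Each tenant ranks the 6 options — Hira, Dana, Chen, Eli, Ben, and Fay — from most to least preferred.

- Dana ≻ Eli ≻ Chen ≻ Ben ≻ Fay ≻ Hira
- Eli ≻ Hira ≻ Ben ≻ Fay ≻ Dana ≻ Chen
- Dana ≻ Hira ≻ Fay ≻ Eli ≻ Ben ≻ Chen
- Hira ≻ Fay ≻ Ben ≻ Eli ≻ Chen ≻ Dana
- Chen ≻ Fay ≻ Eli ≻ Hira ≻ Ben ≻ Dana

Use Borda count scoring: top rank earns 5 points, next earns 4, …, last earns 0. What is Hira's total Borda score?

15

Borda scores:
  Hira: 0 + 4 + 4 + 5 + 2 = 15
  Dana: 5 + 1 + 5 + 0 + 0 = 11
  Chen: 3 + 0 + 0 + 1 + 5 = 9
  Eli: 4 + 5 + 2 + 2 + 3 = 16
  Ben: 2 + 3 + 1 + 3 + 1 = 10
  Fay: 1 + 2 + 3 + 4 + 4 = 14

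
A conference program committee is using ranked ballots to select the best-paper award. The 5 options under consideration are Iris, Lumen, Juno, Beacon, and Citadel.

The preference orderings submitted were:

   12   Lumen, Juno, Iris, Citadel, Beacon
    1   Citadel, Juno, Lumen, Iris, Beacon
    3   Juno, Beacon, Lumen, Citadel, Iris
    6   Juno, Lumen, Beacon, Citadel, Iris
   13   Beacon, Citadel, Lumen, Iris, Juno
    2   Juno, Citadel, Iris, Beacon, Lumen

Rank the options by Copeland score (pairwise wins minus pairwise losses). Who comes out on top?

Pairwise results:
  Iris vs Lumen: Lumen wins 35–2.
  Iris vs Juno: Juno wins 24–13.
  Iris vs Beacon: Beacon wins 22–15.
  Iris vs Citadel: Citadel wins 25–12.
  Lumen vs Juno: Lumen wins 25–12.
  Lumen vs Beacon: Lumen wins 19–18.
  Lumen vs Citadel: Lumen wins 21–16.
  Juno vs Beacon: Juno wins 24–13.
  Juno vs Citadel: Juno wins 23–14.
  Beacon vs Citadel: Beacon wins 22–15.
Copeland scores (wins − losses):
  Iris: 0 − 4 = -4
  Lumen: 4 − 0 = 4
  Juno: 3 − 1 = 2
  Beacon: 2 − 2 = 0
  Citadel: 1 − 3 = -2
Lumen has the best Copeland score.

Lumen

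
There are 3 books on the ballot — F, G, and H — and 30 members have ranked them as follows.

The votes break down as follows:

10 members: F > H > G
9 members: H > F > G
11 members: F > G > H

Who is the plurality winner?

F

First-place vote totals:
  F: 21
  G: 0
  H: 9
F has the most first-place votes.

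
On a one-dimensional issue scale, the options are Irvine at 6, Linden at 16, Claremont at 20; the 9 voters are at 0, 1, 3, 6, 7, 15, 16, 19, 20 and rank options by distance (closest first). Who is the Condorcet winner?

With single-peaked preferences on a line, the Condorcet winner is the candidate closest to the median voter.
The median voter (position 7) is closest to Irvine at 6.
Check: Irvine vs Claremont — voters closer to Irvine: 5 of 9.

Irvine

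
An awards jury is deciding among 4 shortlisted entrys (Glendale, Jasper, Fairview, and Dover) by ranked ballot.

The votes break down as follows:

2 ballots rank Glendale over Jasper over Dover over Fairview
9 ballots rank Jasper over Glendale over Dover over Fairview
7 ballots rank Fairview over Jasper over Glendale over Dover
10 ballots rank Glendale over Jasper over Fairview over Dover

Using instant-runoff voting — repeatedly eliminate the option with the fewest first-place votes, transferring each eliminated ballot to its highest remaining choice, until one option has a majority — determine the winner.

Round 1: Glendale 12, Jasper 9, Fairview 7, Dover 0. Dover has the fewest and is eliminated.
Round 2: Glendale 12, Jasper 9, Fairview 7. Fairview has the fewest and is eliminated.
Round 3: Jasper 16, Glendale 12. Jasper has a majority.

Jasper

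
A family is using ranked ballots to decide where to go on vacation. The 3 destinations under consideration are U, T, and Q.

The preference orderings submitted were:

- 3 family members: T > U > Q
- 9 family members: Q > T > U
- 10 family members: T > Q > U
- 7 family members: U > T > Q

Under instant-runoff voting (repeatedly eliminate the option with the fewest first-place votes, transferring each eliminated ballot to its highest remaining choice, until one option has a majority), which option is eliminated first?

Round 1: T 13, Q 9, U 7. U has the fewest and is eliminated.
Round 2: T 20, Q 9. T has a majority.

U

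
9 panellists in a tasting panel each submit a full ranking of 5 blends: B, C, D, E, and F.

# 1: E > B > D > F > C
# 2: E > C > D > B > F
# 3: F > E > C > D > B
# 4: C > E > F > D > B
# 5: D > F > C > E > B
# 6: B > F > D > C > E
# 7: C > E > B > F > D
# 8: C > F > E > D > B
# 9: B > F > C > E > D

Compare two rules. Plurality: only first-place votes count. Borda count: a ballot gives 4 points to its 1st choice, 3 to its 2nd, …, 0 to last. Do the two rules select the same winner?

Plurality first-place counts: B 2, C 3, D 1, E 2, F 1 → C.
Borda totals: B 14, C 22, D 13, E 21, F 20 → C.
The two rules agree on C.

Yes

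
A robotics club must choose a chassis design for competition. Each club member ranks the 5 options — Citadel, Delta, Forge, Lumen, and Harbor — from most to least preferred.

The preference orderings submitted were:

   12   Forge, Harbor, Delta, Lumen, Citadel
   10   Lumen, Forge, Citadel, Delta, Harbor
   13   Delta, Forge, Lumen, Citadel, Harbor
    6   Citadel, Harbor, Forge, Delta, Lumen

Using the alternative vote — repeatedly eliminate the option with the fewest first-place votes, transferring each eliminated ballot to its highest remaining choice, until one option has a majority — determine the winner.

Forge

Round 1: Delta 13, Forge 12, Lumen 10, Citadel 6, Harbor 0. Harbor has the fewest and is eliminated.
Round 2: Delta 13, Forge 12, Lumen 10, Citadel 6. Citadel has the fewest and is eliminated.
Round 3: Forge 18, Delta 13, Lumen 10. Lumen has the fewest and is eliminated.
Round 4: Forge 28, Delta 13. Forge has a majority.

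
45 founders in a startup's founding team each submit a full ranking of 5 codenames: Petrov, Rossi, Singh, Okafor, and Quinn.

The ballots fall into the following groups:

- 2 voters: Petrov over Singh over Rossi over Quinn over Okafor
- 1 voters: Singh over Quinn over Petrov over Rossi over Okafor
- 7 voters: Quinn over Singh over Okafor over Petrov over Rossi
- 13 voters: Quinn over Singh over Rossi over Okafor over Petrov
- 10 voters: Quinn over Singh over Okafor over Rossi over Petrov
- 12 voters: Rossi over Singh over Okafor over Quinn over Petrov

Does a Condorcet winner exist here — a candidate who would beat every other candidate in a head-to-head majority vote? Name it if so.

Quinn

Head-to-head results (45 voters total):
Petrov vs Rossi: Rossi wins 35–10.
Petrov vs Singh: Singh wins 43–2.
Petrov vs Okafor: Okafor wins 42–3.
Petrov vs Quinn: Quinn wins 43–2.
Rossi vs Singh: Singh wins 33–12.
Rossi vs Okafor: Rossi wins 28–17.
Rossi vs Quinn: Quinn wins 31–14.
Singh vs Okafor: Singh wins 45–0.
Singh vs Quinn: Quinn wins 30–15.
Okafor vs Quinn: Quinn wins 33–12.
Quinn beats each rival — Petrov (43–2), Rossi (31–14), Singh (30–15), Okafor (33–12) — so Quinn is the Condorcet winner.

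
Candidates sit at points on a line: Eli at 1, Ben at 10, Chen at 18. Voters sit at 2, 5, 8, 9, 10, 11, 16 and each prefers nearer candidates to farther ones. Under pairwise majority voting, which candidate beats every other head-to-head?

Ben

With single-peaked preferences on a line, the Condorcet winner is the candidate closest to the median voter.
The median voter (position 9) is closest to Ben at 10.
Check: Ben vs Eli — voters closer to Ben: 5 of 7.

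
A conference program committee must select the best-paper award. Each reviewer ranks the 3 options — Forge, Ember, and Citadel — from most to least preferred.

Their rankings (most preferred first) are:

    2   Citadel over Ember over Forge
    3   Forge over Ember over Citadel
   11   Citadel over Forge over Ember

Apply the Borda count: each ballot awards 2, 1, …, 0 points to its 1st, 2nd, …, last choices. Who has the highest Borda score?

Citadel

Borda scores:
  Forge: 2·0 + 3·2 + 11·1 = 17
  Ember: 2·1 + 3·1 + 11·0 = 5
  Citadel: 2·2 + 3·0 + 11·2 = 26
Citadel has the highest total.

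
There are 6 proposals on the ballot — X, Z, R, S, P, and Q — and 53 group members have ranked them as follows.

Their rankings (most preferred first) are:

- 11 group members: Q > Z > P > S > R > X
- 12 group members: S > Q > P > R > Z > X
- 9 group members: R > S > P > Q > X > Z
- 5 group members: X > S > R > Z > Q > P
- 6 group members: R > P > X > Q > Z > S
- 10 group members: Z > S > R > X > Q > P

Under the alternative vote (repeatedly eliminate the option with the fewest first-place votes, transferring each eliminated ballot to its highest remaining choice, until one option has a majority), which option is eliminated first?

Round 1: R 15, S 12, Q 11, Z 10, X 5, P 0. P has the fewest and is eliminated.
Round 2: R 15, S 12, Q 11, Z 10, X 5. X has the fewest and is eliminated.
Round 3: S 17, R 15, Q 11, Z 10. Z has the fewest and is eliminated.
Round 4: S 27, R 15, Q 11. S has a majority.

P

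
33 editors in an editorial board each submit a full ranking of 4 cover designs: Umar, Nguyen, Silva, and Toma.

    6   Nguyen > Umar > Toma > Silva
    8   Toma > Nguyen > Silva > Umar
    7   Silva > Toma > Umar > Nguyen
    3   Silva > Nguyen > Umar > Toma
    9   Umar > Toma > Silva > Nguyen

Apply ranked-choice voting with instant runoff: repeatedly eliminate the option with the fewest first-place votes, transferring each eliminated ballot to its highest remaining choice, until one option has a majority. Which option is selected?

Round 1: Silva 10, Umar 9, Toma 8, Nguyen 6. Nguyen has the fewest and is eliminated.
Round 2: Umar 15, Silva 10, Toma 8. Toma has the fewest and is eliminated.
Round 3: Silva 18, Umar 15. Silva has a majority.

Silva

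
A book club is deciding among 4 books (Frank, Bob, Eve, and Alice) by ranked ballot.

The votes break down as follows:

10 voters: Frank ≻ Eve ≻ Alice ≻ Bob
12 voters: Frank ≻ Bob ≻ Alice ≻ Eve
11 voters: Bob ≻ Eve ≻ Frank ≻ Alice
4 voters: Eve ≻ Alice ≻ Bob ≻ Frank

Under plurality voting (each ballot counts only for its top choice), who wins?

Frank

First-place vote totals:
  Frank: 22
  Bob: 11
  Eve: 4
  Alice: 0
Frank has the most first-place votes.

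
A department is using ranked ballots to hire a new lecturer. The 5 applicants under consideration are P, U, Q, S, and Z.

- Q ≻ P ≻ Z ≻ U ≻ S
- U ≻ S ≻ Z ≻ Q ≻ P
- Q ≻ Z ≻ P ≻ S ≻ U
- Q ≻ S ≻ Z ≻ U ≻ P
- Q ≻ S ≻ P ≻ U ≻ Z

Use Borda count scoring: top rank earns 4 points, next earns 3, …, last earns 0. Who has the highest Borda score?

Borda scores:
  P: 3 + 0 + 2 + 0 + 2 = 7
  U: 1 + 4 + 0 + 1 + 1 = 7
  Q: 4 + 1 + 4 + 4 + 4 = 17
  S: 0 + 3 + 1 + 3 + 3 = 10
  Z: 2 + 2 + 3 + 2 + 0 = 9
Q has the highest total.

Q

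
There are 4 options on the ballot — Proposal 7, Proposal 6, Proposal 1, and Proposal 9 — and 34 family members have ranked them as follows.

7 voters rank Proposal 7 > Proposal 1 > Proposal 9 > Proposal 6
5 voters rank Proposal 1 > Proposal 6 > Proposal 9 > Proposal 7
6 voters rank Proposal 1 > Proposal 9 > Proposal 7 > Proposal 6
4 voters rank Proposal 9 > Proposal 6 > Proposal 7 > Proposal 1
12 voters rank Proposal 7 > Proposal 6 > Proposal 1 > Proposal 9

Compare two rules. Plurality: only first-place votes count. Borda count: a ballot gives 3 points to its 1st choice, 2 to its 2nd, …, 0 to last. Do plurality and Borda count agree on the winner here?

Yes

Plurality first-place counts: Proposal 7 19, Proposal 6 0, Proposal 1 11, Proposal 9 4 → Proposal 7.
Borda totals: Proposal 7 67, Proposal 6 42, Proposal 1 59, Proposal 9 36 → Proposal 7.
The two rules agree on Proposal 7.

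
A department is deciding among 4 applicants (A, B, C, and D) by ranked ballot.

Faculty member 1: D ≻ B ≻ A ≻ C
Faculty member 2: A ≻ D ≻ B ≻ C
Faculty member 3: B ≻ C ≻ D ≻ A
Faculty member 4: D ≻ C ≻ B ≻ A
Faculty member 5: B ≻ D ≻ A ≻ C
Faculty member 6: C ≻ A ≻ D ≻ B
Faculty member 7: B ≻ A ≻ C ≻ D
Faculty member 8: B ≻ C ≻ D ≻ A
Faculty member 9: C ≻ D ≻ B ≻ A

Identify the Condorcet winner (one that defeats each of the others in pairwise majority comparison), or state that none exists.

None — there is no Condorcet winner

Head-to-head results (9 voters total):
A vs B: B wins 7–2.
A vs C: C wins 5–4.
A vs D: D wins 6–3.
B vs C: B wins 6–3.
B vs D: D wins 5–4.
C vs D: C wins 5–4.
No candidate beats all others: B beats C beats D beats B, a majority cycle.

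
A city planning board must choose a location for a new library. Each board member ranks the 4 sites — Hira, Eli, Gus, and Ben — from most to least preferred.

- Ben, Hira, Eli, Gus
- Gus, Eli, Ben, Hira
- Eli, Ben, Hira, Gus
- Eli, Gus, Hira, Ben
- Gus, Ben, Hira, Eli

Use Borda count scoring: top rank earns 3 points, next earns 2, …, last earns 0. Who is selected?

Borda scores:
  Hira: 2 + 0 + 1 + 1 + 1 = 5
  Eli: 1 + 2 + 3 + 3 + 0 = 9
  Gus: 0 + 3 + 0 + 2 + 3 = 8
  Ben: 3 + 1 + 2 + 0 + 2 = 8
Eli has the highest total.

Eli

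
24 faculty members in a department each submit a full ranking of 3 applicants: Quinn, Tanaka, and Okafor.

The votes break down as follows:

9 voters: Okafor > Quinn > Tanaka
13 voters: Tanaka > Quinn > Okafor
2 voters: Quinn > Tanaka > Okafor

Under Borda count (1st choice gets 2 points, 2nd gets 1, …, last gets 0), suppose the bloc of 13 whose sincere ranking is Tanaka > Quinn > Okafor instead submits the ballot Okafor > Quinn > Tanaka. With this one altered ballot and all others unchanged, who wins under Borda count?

Okafor

Borda totals with the altered ballot: Quinn 26, Tanaka 2, Okafor 44.
The switch changes the winner from Tanaka to Okafor.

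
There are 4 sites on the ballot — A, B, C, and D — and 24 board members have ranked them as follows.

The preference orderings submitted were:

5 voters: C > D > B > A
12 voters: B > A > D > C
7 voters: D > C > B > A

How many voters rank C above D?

5

Ballots ranking C above D: 5.
Ballots ranking D above C: 12+7 = 19.
So 5 of 24 voters prefer C to D.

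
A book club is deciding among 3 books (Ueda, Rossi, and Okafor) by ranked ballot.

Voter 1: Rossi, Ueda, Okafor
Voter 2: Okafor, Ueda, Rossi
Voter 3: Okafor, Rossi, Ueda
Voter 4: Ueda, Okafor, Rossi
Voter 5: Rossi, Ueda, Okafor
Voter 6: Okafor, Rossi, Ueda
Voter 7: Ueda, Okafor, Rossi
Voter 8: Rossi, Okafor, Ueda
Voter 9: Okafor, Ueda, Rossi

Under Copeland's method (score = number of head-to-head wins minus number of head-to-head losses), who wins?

Okafor

Pairwise results:
  Ueda vs Rossi: Rossi wins 5–4.
  Ueda vs Okafor: Okafor wins 5–4.
  Rossi vs Okafor: Okafor wins 6–3.
Copeland scores (wins − losses):
  Ueda: 0 − 2 = -2
  Rossi: 1 − 1 = 0
  Okafor: 2 − 0 = 2
Okafor has the best Copeland score.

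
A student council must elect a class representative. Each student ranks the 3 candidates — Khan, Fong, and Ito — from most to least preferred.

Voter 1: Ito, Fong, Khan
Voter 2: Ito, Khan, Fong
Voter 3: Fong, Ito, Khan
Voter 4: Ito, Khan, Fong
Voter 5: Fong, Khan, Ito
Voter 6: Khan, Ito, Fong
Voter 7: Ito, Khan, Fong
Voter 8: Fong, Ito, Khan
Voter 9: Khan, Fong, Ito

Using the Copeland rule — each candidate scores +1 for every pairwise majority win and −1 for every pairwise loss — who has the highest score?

Ito

Pairwise results:
  Khan vs Fong: Khan wins 5–4.
  Khan vs Ito: Ito wins 6–3.
  Fong vs Ito: Ito wins 5–4.
Copeland scores (wins − losses):
  Khan: 1 − 1 = 0
  Fong: 0 − 2 = -2
  Ito: 2 − 0 = 2
Ito has the best Copeland score.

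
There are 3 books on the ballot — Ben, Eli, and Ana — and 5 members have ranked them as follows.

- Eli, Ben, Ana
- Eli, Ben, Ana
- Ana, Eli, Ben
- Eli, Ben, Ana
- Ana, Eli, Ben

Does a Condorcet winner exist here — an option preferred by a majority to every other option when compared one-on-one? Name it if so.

Head-to-head results (5 voters total):
Ben vs Eli: Eli wins 5–0.
Ben vs Ana: Ben wins 3–2.
Eli vs Ana: Eli wins 3–2.
Eli beats each rival — Ben (5–0), Ana (3–2) — so Eli is the Condorcet winner.

Eli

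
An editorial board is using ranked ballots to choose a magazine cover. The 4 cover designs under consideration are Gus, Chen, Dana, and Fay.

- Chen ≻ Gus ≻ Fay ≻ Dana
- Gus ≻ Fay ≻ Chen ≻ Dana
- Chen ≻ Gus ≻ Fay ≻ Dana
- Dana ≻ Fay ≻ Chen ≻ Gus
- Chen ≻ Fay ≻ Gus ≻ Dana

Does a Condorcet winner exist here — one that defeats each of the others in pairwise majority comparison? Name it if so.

Chen

Head-to-head results (5 voters total):
Gus vs Chen: Chen wins 4–1.
Gus vs Dana: Gus wins 4–1.
Gus vs Fay: Gus wins 3–2.
Chen vs Dana: Chen wins 4–1.
Chen vs Fay: Chen wins 3–2.
Dana vs Fay: Fay wins 4–1.
Chen beats each rival — Gus (4–1), Dana (4–1), Fay (3–2) — so Chen is the Condorcet winner.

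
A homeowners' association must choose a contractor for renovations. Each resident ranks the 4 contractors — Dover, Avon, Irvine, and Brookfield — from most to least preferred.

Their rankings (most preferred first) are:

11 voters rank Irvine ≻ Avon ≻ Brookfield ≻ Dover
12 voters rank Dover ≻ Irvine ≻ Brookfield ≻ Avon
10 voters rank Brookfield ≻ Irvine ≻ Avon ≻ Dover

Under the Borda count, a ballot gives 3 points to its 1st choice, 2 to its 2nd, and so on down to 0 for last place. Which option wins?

Irvine

Borda scores:
  Dover: 11·0 + 12·3 + 10·0 = 36
  Avon: 11·2 + 12·0 + 10·1 = 32
  Irvine: 11·3 + 12·2 + 10·2 = 77
  Brookfield: 11·1 + 12·1 + 10·3 = 53
Irvine has the highest total.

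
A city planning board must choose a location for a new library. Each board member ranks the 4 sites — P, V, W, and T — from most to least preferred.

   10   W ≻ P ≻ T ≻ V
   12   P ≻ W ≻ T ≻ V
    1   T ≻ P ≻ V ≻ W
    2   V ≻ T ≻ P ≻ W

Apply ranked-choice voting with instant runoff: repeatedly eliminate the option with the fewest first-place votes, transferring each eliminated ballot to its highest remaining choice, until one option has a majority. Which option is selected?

P

Round 1: P 12, W 10, V 2, T 1. T has the fewest and is eliminated.
Round 2: P 13, W 10, V 2. P has a majority.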